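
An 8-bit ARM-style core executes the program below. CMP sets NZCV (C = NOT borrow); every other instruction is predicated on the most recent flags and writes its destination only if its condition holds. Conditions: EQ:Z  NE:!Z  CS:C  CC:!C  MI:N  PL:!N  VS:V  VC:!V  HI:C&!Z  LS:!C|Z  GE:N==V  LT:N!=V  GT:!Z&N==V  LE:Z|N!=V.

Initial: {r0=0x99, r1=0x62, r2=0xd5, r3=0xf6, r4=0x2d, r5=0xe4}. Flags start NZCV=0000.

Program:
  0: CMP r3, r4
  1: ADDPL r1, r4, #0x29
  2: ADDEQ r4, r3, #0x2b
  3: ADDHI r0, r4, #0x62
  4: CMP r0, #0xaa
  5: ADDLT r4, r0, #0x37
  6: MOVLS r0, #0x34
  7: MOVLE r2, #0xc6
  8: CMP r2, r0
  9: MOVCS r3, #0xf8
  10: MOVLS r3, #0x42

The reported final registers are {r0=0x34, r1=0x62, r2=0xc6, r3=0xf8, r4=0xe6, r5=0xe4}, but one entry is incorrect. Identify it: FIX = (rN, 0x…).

FIX = (r4, 0xc6)

0: ✓ CMP  NZCV=1010
1: · ADDPL
2: · ADDEQ
3: ✓ ADDHI  r0←0x8f
4: ✓ CMP  NZCV=1000
5: ✓ ADDLT  r4←0xc6
6: ✓ MOVLS  r0←0x34
7: ✓ MOVLE  r2←0xc6
8: ✓ CMP  NZCV=1010
9: ✓ MOVCS  r3←0xf8
10: · MOVLS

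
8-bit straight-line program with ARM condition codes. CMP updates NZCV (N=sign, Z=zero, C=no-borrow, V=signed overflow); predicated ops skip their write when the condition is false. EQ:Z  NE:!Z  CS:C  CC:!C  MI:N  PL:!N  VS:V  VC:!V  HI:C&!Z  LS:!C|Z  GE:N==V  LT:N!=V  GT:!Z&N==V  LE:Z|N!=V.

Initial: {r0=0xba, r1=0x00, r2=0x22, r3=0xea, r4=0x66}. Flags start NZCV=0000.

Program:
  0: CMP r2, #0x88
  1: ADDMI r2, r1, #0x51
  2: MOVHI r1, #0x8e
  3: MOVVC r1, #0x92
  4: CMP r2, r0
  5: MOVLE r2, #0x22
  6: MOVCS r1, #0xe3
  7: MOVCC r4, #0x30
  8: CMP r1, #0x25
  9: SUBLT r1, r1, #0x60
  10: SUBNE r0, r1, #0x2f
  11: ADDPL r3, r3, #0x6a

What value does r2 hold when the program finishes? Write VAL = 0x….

0: ✓ CMP  NZCV=1001
1: ✓ ADDMI  r2←0x51
2: · MOVHI
3: · MOVVC
4: ✓ CMP  NZCV=1001
5: · MOVLE
6: · MOVCS
7: ✓ MOVCC  r4←0x30
8: ✓ CMP  NZCV=1000
9: ✓ SUBLT  r1←0xa0
10: ✓ SUBNE  r0←0x71
11: · ADDPL

VAL = 0x51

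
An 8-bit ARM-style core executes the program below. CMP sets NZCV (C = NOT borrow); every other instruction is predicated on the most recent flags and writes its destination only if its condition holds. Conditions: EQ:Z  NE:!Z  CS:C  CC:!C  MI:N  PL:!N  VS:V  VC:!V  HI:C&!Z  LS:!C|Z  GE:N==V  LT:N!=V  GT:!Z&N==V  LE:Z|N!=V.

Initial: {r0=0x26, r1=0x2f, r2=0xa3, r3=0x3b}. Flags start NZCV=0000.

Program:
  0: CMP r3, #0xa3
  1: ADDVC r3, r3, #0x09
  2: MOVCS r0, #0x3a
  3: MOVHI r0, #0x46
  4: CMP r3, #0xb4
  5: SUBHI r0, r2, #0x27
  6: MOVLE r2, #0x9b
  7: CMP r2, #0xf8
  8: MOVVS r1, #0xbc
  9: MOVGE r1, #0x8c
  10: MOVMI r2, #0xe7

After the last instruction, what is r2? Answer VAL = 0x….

0: ✓ CMP  NZCV=1001
1: · ADDVC
2: · MOVCS
3: · MOVHI
4: ✓ CMP  NZCV=1001
5: · SUBHI
6: · MOVLE
7: ✓ CMP  NZCV=1000
8: · MOVVS
9: · MOVGE
10: ✓ MOVMI  r2←0xe7

VAL = 0xe7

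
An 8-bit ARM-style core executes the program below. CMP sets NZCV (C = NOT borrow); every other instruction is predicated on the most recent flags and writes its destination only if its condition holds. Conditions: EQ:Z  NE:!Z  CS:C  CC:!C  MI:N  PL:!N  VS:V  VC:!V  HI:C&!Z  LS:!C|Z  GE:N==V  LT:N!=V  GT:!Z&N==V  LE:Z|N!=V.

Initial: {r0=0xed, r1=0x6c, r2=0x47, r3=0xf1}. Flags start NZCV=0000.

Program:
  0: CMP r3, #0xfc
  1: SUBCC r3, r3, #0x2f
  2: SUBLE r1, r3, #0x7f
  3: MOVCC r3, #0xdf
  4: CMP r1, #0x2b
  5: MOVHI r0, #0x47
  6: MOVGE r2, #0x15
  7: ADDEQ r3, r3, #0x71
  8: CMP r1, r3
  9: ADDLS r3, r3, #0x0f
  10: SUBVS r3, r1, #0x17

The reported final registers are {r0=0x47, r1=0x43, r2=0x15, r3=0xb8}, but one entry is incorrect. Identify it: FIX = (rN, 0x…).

FIX = (r3, 0xee)

[0] flags=1000 → (cmp)
[1] flags=1000 CC?T → r3=0xc2
[2] flags=1000 LE?T → r1=0x43
[3] flags=1000 CC?T → r3=0xdf
[4] flags=0010 → (cmp)
[5] flags=0010 HI?T → r0=0x47
[6] flags=0010 GE?T → r2=0x15
[7] flags=0010 EQ?F → skip
[8] flags=0000 → (cmp)
[9] flags=0000 LS?T → r3=0xee
[10] flags=0000 VS?F → skip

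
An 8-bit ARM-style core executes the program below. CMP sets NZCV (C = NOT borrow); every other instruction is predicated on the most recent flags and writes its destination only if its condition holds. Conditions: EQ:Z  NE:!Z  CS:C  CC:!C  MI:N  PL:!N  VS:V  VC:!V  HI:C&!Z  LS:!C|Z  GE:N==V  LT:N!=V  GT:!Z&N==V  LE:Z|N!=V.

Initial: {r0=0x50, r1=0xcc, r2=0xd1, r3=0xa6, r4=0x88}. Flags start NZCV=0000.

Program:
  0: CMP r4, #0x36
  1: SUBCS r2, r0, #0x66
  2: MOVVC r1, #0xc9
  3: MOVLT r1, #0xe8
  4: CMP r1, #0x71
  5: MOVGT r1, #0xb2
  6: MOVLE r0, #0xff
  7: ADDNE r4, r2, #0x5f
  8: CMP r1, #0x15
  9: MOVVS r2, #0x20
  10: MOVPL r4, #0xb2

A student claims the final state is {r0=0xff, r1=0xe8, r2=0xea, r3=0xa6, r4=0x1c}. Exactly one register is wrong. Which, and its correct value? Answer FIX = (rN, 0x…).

FIX = (r4, 0x49)

0: ✓ CMP  NZCV=0011
1: ✓ SUBCS  r2←0xea
2: · MOVVC
3: ✓ MOVLT  r1←0xe8
4: ✓ CMP  NZCV=0011
5: · MOVGT
6: ✓ MOVLE  r0←0xff
7: ✓ ADDNE  r4←0x49
8: ✓ CMP  NZCV=1010
9: · MOVVS
10: · MOVPL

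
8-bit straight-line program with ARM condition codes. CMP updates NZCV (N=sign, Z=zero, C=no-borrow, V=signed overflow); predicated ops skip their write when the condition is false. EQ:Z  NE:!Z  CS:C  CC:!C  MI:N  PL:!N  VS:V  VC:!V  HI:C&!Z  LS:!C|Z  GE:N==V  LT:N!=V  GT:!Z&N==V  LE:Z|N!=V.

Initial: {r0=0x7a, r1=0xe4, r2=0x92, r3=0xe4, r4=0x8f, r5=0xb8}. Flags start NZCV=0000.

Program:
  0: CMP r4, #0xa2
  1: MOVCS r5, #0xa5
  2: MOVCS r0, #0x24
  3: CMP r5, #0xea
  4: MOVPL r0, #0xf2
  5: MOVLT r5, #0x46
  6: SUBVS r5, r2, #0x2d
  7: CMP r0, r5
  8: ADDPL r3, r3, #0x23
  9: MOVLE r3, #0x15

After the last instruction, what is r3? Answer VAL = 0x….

VAL = 0x07

0: ✓ CMP  NZCV=1000
1: · MOVCS
2: · MOVCS
3: ✓ CMP  NZCV=1000
4: · MOVPL
5: ✓ MOVLT  r5←0x46
6: · SUBVS
7: ✓ CMP  NZCV=0010
8: ✓ ADDPL  r3←0x07
9: · MOVLE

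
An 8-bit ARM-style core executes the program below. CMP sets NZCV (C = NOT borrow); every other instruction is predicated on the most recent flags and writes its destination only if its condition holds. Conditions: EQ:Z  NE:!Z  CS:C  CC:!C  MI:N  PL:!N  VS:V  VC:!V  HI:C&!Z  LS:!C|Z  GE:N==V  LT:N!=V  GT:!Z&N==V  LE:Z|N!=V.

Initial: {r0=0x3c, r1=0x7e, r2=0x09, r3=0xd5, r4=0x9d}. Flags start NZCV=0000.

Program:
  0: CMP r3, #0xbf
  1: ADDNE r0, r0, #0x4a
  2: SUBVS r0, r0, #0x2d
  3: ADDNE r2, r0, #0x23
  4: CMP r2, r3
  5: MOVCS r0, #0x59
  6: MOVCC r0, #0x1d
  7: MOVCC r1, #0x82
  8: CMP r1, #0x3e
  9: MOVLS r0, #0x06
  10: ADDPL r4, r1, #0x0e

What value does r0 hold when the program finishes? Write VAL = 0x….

VAL = 0x1d

[0] flags=0010 → (cmp)
[1] flags=0010 NE?T → r0=0x86
[2] flags=0010 VS?F → skip
[3] flags=0010 NE?T → r2=0xa9
[4] flags=1000 → (cmp)
[5] flags=1000 CS?F → skip
[6] flags=1000 CC?T → r0=0x1d
[7] flags=1000 CC?T → r1=0x82
[8] flags=0011 → (cmp)
[9] flags=0011 LS?F → skip
[10] flags=0011 PL?T → r4=0x90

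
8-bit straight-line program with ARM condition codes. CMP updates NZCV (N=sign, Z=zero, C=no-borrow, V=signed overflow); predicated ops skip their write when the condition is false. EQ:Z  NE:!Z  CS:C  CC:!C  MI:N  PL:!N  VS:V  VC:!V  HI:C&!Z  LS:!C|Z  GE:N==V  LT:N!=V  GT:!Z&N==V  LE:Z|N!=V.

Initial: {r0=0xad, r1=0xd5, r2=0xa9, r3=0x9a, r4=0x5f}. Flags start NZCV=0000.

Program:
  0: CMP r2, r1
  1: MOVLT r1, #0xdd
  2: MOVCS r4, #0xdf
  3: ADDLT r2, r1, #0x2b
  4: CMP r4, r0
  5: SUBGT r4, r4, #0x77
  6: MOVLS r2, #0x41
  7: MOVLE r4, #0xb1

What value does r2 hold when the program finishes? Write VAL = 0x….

0: ✓ CMP  NZCV=1000
1: ✓ MOVLT  r1←0xdd
2: · MOVCS
3: ✓ ADDLT  r2←0x08
4: ✓ CMP  NZCV=1001
5: ✓ SUBGT  r4←0xe8
6: ✓ MOVLS  r2←0x41
7: · MOVLE

VAL = 0x41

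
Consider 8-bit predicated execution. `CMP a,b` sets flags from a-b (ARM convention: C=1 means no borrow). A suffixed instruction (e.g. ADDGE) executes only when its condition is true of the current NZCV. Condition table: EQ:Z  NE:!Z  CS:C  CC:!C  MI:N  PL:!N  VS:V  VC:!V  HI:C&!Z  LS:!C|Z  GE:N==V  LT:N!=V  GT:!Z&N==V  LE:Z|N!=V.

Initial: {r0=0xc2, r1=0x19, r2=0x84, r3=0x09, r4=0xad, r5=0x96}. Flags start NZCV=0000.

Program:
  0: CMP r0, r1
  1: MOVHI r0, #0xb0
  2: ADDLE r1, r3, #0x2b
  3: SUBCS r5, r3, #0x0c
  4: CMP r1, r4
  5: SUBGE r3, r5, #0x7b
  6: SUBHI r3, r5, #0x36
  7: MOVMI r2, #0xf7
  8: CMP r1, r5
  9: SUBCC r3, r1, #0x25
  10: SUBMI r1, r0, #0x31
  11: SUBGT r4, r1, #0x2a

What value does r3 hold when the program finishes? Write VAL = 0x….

VAL = 0x0f

[0] flags=1010 → (cmp)
[1] flags=1010 HI?T → r0=0xb0
[2] flags=1010 LE?T → r1=0x34
[3] flags=1010 CS?T → r5=0xfd
[4] flags=1001 → (cmp)
[5] flags=1001 GE?T → r3=0x82
[6] flags=1001 HI?F → skip
[7] flags=1001 MI?T → r2=0xf7
[8] flags=0000 → (cmp)
[9] flags=0000 CC?T → r3=0x0f
[10] flags=0000 MI?F → skip
[11] flags=0000 GT?T → r4=0x0a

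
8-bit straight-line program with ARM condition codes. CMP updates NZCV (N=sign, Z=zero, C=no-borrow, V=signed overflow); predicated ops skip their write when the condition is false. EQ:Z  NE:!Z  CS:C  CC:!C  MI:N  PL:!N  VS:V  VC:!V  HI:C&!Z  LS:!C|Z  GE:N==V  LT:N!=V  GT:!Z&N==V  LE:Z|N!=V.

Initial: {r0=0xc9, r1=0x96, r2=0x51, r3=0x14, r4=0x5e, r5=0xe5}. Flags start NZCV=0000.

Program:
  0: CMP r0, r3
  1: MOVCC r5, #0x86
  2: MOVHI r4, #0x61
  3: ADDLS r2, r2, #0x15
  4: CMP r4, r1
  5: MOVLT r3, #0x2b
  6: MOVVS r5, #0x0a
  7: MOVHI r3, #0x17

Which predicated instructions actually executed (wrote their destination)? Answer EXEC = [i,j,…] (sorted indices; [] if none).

EXEC = [2,6]

0: ✓ CMP  NZCV=1010
1: · MOVCC
2: ✓ MOVHI  r4←0x61
3: · ADDLS
4: ✓ CMP  NZCV=1001
5: · MOVLT
6: ✓ MOVVS  r5←0x0a
7: · MOVHI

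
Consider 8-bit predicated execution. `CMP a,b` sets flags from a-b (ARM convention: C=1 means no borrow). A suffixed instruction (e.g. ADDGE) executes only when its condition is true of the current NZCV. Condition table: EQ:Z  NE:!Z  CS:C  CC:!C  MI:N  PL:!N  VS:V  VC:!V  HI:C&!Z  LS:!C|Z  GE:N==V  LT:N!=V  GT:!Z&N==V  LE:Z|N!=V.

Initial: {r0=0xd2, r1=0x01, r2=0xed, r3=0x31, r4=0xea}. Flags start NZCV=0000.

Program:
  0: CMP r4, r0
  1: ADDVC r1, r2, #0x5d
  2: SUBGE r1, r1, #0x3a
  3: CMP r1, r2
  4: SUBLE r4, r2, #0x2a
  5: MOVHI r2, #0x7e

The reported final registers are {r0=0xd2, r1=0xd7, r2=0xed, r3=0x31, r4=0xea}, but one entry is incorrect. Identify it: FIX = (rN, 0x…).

FIX = (r1, 0x10)

[0] flags=0010 → (cmp)
[1] flags=0010 VC?T → r1=0x4a
[2] flags=0010 GE?T → r1=0x10
[3] flags=0000 → (cmp)
[4] flags=0000 LE?F → skip
[5] flags=0000 HI?F → skip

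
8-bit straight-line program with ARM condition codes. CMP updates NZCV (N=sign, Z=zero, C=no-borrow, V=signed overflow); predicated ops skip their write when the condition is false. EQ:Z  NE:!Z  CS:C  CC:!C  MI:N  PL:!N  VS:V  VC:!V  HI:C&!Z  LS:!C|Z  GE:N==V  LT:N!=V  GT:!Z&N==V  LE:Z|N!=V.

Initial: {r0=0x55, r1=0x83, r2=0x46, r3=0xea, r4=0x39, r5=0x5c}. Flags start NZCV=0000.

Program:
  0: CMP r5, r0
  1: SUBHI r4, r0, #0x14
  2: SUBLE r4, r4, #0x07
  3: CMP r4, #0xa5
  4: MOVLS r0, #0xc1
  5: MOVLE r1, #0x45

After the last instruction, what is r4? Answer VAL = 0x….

[0] flags=0010 → (cmp)
[1] flags=0010 HI?T → r4=0x41
[2] flags=0010 LE?F → skip
[3] flags=1001 → (cmp)
[4] flags=1001 LS?T → r0=0xc1
[5] flags=1001 LE?F → skip

VAL = 0x41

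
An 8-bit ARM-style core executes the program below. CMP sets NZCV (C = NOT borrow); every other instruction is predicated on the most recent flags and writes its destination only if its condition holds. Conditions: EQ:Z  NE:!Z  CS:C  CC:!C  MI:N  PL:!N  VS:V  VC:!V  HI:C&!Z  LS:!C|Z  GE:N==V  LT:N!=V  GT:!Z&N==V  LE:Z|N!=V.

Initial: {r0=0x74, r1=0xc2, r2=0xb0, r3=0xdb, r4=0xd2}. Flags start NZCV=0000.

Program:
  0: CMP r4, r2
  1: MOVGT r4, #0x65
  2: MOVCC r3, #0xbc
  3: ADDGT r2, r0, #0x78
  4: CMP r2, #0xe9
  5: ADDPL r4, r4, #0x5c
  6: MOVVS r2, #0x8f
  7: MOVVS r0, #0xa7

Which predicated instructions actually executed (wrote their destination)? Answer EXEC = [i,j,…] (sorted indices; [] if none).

[0] flags=0010 → (cmp)
[1] flags=0010 GT?T → r4=0x65
[2] flags=0010 CC?F → skip
[3] flags=0010 GT?T → r2=0xec
[4] flags=0010 → (cmp)
[5] flags=0010 PL?T → r4=0xc1
[6] flags=0010 VS?F → skip
[7] flags=0010 VS?F → skip

EXEC = [1,3,5]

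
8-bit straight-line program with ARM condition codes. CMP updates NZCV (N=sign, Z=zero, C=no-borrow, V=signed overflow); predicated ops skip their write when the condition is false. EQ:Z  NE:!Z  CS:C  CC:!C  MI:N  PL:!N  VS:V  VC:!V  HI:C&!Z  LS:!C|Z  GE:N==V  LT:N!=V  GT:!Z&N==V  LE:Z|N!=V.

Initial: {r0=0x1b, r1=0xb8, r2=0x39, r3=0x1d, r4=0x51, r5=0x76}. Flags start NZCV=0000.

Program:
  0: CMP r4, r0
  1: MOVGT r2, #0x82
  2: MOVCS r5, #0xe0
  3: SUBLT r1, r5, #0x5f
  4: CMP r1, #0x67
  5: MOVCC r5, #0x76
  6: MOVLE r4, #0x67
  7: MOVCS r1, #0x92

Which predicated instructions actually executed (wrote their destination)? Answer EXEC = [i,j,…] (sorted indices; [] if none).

0: ✓ CMP  NZCV=0010
1: ✓ MOVGT  r2←0x82
2: ✓ MOVCS  r5←0xe0
3: · SUBLT
4: ✓ CMP  NZCV=0011
5: · MOVCC
6: ✓ MOVLE  r4←0x67
7: ✓ MOVCS  r1←0x92

EXEC = [1,2,6,7]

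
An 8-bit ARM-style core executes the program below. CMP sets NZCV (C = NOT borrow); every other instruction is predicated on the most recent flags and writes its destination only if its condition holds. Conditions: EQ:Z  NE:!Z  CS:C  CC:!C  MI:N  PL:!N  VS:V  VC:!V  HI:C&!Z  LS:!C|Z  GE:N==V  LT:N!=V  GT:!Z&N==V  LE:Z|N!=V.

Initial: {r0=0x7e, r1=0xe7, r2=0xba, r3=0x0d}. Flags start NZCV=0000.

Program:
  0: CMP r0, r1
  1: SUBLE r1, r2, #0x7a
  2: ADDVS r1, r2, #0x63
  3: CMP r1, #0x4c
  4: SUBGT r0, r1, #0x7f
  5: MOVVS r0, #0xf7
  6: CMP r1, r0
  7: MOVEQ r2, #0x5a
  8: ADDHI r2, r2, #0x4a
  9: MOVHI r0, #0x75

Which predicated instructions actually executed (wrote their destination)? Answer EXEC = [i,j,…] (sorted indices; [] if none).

[0] flags=1001 → (cmp)
[1] flags=1001 LE?F → skip
[2] flags=1001 VS?T → r1=0x1d
[3] flags=1000 → (cmp)
[4] flags=1000 GT?F → skip
[5] flags=1000 VS?F → skip
[6] flags=1000 → (cmp)
[7] flags=1000 EQ?F → skip
[8] flags=1000 HI?F → skip
[9] flags=1000 HI?F → skip

EXEC = [2]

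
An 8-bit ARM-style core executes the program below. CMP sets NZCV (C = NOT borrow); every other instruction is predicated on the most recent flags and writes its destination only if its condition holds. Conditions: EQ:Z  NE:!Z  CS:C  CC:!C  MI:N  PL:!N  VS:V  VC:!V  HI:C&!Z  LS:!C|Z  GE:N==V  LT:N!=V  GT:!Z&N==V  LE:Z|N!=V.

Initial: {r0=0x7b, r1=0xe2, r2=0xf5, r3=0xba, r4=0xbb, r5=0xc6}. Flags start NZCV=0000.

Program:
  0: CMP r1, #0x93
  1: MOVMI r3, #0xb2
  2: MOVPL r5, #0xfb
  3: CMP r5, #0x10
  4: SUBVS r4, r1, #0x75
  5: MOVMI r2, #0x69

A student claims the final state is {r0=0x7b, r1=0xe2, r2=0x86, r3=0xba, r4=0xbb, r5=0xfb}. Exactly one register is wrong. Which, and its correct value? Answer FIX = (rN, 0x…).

[0] flags=0010 → (cmp)
[1] flags=0010 MI?F → skip
[2] flags=0010 PL?T → r5=0xfb
[3] flags=1010 → (cmp)
[4] flags=1010 VS?F → skip
[5] flags=1010 MI?T → r2=0x69

FIX = (r2, 0x69)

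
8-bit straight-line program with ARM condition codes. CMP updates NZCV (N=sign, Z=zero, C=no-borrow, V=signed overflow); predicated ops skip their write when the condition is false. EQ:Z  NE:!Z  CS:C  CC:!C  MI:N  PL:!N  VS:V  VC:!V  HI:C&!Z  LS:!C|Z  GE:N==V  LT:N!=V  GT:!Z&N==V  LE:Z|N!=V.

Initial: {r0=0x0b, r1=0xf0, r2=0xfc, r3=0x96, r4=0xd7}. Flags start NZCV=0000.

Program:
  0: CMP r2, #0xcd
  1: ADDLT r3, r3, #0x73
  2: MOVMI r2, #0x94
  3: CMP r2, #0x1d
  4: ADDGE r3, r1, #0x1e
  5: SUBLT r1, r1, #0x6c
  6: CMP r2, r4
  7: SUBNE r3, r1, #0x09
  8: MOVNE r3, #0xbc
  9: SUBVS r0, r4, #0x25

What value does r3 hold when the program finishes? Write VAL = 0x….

[0] flags=0010 → (cmp)
[1] flags=0010 LT?F → skip
[2] flags=0010 MI?F → skip
[3] flags=1010 → (cmp)
[4] flags=1010 GE?F → skip
[5] flags=1010 LT?T → r1=0x84
[6] flags=0010 → (cmp)
[7] flags=0010 NE?T → r3=0x7b
[8] flags=0010 NE?T → r3=0xbc
[9] flags=0010 VS?F → skip

VAL = 0xbc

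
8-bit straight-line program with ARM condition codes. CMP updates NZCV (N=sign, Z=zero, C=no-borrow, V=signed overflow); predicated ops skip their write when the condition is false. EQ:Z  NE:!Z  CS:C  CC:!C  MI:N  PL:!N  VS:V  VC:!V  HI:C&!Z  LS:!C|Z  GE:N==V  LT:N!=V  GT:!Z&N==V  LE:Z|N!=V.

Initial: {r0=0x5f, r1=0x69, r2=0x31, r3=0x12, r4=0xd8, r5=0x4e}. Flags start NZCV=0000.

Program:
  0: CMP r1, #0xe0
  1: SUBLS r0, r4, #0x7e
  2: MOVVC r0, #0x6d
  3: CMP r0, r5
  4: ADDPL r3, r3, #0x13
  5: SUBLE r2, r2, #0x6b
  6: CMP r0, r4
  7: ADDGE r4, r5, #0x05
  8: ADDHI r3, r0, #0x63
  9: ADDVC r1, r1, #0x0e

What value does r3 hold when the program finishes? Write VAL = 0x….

[0] flags=1001 → (cmp)
[1] flags=1001 LS?T → r0=0x5a
[2] flags=1001 VC?F → skip
[3] flags=0010 → (cmp)
[4] flags=0010 PL?T → r3=0x25
[5] flags=0010 LE?F → skip
[6] flags=1001 → (cmp)
[7] flags=1001 GE?T → r4=0x53
[8] flags=1001 HI?F → skip
[9] flags=1001 VC?F → skip

VAL = 0x25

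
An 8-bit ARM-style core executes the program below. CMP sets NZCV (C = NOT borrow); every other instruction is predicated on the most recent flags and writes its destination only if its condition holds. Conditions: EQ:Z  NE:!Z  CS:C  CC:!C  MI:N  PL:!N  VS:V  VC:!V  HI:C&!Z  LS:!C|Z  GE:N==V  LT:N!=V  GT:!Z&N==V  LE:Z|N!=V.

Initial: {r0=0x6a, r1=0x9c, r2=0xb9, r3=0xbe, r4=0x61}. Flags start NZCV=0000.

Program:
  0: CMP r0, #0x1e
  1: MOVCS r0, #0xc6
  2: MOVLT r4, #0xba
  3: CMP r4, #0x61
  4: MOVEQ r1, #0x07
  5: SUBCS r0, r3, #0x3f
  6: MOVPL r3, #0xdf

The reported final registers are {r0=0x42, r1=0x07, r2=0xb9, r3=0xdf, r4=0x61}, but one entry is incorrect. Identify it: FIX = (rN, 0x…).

FIX = (r0, 0x7f)

[0] flags=0010 → (cmp)
[1] flags=0010 CS?T → r0=0xc6
[2] flags=0010 LT?F → skip
[3] flags=0110 → (cmp)
[4] flags=0110 EQ?T → r1=0x07
[5] flags=0110 CS?T → r0=0x7f
[6] flags=0110 PL?T → r3=0xdf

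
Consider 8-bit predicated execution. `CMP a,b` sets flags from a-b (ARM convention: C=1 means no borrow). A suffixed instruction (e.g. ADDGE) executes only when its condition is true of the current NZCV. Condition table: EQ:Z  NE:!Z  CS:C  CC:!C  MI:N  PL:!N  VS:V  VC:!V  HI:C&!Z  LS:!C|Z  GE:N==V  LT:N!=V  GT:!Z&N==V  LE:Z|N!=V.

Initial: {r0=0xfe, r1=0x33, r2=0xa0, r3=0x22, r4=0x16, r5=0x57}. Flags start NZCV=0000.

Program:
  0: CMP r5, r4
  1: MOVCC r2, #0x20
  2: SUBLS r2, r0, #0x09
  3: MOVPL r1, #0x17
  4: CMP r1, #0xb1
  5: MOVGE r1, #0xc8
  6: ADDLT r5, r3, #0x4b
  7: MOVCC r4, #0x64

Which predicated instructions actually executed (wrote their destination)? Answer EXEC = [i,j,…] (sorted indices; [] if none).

EXEC = [3,5,7]

0: ✓ CMP  NZCV=0010
1: · MOVCC
2: · SUBLS
3: ✓ MOVPL  r1←0x17
4: ✓ CMP  NZCV=0000
5: ✓ MOVGE  r1←0xc8
6: · ADDLT
7: ✓ MOVCC  r4←0x64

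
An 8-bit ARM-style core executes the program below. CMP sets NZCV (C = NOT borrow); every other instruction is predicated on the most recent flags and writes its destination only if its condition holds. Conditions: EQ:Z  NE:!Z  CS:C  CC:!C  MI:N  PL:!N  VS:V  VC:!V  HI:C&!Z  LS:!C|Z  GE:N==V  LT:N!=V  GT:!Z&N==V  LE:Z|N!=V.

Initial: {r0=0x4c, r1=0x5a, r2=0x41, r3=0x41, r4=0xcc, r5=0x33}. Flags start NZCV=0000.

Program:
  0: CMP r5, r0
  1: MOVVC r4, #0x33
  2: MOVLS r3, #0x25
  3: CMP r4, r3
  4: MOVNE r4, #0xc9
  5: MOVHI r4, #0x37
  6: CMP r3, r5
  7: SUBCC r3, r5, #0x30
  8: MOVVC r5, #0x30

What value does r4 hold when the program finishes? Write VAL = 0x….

VAL = 0x37

0: ✓ CMP  NZCV=1000
1: ✓ MOVVC  r4←0x33
2: ✓ MOVLS  r3←0x25
3: ✓ CMP  NZCV=0010
4: ✓ MOVNE  r4←0xc9
5: ✓ MOVHI  r4←0x37
6: ✓ CMP  NZCV=1000
7: ✓ SUBCC  r3←0x03
8: ✓ MOVVC  r5←0x30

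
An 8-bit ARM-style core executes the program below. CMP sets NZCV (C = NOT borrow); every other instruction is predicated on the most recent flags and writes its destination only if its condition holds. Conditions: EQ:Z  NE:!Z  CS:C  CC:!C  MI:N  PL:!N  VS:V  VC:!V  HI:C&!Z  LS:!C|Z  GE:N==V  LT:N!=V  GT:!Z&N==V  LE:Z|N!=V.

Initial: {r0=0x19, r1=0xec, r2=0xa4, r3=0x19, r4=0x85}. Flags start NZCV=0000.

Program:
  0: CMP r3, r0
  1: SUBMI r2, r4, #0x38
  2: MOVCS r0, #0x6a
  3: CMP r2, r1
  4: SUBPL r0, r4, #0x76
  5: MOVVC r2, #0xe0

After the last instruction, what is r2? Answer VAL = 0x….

VAL = 0xe0

[0] flags=0110 → (cmp)
[1] flags=0110 MI?F → skip
[2] flags=0110 CS?T → r0=0x6a
[3] flags=1000 → (cmp)
[4] flags=1000 PL?F → skip
[5] flags=1000 VC?T → r2=0xe0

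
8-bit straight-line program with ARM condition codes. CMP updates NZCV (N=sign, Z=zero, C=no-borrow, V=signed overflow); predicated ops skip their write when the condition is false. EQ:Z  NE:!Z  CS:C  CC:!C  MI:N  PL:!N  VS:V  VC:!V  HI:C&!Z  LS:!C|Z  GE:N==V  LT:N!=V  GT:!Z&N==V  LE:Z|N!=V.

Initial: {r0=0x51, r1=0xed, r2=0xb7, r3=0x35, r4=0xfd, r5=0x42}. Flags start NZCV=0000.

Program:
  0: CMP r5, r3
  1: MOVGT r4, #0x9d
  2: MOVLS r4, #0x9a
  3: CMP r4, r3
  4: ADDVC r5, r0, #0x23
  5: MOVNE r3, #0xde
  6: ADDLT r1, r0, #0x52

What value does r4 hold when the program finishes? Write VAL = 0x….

[0] flags=0010 → (cmp)
[1] flags=0010 GT?T → r4=0x9d
[2] flags=0010 LS?F → skip
[3] flags=0011 → (cmp)
[4] flags=0011 VC?F → skip
[5] flags=0011 NE?T → r3=0xde
[6] flags=0011 LT?T → r1=0xa3

VAL = 0x9d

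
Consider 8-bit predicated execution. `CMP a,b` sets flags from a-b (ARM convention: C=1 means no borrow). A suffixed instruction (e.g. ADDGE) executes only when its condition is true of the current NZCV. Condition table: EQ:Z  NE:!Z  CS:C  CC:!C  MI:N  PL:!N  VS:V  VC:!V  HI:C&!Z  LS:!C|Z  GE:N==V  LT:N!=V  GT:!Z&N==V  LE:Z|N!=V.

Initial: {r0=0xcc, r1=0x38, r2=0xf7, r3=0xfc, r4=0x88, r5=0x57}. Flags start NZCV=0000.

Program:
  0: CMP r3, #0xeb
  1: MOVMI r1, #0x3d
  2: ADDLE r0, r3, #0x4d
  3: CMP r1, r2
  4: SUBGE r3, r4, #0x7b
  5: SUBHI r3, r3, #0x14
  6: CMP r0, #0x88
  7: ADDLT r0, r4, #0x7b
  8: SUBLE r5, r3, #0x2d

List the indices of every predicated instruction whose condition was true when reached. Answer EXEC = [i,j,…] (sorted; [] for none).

EXEC = [4]

0: ✓ CMP  NZCV=0010
1: · MOVMI
2: · ADDLE
3: ✓ CMP  NZCV=0000
4: ✓ SUBGE  r3←0x0d
5: · SUBHI
6: ✓ CMP  NZCV=0010
7: · ADDLT
8: · SUBLE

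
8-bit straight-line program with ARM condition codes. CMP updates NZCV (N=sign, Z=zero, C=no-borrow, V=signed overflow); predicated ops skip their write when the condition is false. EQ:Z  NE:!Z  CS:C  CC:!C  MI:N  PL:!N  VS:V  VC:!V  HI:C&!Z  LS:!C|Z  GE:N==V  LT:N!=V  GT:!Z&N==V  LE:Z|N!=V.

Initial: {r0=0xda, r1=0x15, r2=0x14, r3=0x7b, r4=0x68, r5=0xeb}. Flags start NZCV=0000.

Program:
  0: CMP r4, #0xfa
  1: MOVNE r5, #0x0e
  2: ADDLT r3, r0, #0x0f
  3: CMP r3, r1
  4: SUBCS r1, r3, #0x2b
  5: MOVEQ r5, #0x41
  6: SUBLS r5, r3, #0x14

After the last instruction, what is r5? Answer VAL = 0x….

[0] flags=0000 → (cmp)
[1] flags=0000 NE?T → r5=0x0e
[2] flags=0000 LT?F → skip
[3] flags=0010 → (cmp)
[4] flags=0010 CS?T → r1=0x50
[5] flags=0010 EQ?F → skip
[6] flags=0010 LS?F → skip

VAL = 0x0e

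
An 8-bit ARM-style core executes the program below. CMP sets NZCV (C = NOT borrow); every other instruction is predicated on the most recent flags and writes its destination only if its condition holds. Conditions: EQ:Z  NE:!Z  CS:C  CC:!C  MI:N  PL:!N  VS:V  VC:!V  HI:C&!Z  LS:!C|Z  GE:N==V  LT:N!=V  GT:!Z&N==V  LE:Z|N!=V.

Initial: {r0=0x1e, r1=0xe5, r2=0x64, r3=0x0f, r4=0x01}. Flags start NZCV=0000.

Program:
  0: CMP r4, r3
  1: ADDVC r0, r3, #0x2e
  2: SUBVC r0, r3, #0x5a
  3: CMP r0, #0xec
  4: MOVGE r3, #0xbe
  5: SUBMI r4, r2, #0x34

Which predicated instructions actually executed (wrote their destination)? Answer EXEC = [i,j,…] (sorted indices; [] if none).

EXEC = [1,2,5]

0: ✓ CMP  NZCV=1000
1: ✓ ADDVC  r0←0x3d
2: ✓ SUBVC  r0←0xb5
3: ✓ CMP  NZCV=1000
4: · MOVGE
5: ✓ SUBMI  r4←0x30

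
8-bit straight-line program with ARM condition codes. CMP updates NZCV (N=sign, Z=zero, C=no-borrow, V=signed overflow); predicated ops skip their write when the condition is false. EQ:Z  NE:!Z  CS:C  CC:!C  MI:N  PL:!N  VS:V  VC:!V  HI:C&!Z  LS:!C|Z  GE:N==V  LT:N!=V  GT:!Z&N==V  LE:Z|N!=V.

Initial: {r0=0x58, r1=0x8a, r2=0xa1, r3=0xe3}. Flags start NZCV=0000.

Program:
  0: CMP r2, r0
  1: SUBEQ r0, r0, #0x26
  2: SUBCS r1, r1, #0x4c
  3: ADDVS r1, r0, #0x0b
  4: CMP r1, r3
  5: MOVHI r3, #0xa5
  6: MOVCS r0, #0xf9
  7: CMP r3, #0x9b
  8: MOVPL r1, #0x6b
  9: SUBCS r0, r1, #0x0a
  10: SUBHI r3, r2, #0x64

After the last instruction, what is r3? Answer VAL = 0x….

0: ✓ CMP  NZCV=0011
1: · SUBEQ
2: ✓ SUBCS  r1←0x3e
3: ✓ ADDVS  r1←0x63
4: ✓ CMP  NZCV=1001
5: · MOVHI
6: · MOVCS
7: ✓ CMP  NZCV=0010
8: ✓ MOVPL  r1←0x6b
9: ✓ SUBCS  r0←0x61
10: ✓ SUBHI  r3←0x3d

VAL = 0x3d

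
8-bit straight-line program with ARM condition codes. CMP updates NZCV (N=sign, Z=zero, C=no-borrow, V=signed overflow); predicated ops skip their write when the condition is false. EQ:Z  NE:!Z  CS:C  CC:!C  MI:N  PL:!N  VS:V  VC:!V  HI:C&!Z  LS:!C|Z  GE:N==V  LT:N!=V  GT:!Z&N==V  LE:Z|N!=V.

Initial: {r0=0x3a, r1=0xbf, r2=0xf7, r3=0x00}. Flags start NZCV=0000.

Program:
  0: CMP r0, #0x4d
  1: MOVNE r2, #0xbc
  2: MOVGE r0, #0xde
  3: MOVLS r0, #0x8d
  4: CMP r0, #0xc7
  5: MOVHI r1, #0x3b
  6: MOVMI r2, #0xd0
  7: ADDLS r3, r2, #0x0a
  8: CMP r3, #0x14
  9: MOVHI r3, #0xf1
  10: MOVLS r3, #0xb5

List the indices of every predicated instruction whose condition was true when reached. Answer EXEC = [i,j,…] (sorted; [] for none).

[0] flags=1000 → (cmp)
[1] flags=1000 NE?T → r2=0xbc
[2] flags=1000 GE?F → skip
[3] flags=1000 LS?T → r0=0x8d
[4] flags=1000 → (cmp)
[5] flags=1000 HI?F → skip
[6] flags=1000 MI?T → r2=0xd0
[7] flags=1000 LS?T → r3=0xda
[8] flags=1010 → (cmp)
[9] flags=1010 HI?T → r3=0xf1
[10] flags=1010 LS?F → skip

EXEC = [1,3,6,7,9]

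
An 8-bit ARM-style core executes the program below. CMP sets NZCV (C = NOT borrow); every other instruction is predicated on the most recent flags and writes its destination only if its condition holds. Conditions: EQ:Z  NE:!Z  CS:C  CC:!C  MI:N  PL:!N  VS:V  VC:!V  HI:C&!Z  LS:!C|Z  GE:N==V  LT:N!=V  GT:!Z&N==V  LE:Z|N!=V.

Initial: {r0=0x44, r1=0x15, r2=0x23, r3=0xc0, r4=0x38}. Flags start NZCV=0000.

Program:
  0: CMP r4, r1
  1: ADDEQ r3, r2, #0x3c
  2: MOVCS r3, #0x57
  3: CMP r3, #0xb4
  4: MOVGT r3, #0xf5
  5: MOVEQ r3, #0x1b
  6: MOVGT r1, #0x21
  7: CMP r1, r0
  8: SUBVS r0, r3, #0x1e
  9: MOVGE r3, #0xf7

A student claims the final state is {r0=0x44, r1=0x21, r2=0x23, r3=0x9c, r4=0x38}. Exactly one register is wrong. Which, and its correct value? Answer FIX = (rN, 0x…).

FIX = (r3, 0xf5)

[0] flags=0010 → (cmp)
[1] flags=0010 EQ?F → skip
[2] flags=0010 CS?T → r3=0x57
[3] flags=1001 → (cmp)
[4] flags=1001 GT?T → r3=0xf5
[5] flags=1001 EQ?F → skip
[6] flags=1001 GT?T → r1=0x21
[7] flags=1000 → (cmp)
[8] flags=1000 VS?F → skip
[9] flags=1000 GE?F → skip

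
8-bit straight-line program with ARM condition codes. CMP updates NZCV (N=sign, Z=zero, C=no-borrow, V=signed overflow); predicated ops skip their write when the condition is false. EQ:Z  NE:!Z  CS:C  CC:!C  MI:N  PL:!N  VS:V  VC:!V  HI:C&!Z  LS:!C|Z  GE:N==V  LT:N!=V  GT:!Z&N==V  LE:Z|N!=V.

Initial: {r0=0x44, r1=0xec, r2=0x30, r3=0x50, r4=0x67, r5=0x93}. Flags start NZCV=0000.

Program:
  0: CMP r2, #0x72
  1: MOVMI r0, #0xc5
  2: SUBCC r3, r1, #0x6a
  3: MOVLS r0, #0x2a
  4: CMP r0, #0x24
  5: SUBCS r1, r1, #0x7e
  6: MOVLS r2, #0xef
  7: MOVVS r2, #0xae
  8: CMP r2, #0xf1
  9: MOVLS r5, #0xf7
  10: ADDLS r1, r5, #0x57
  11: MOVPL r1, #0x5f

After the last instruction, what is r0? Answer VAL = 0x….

VAL = 0x2a

0: ✓ CMP  NZCV=1000
1: ✓ MOVMI  r0←0xc5
2: ✓ SUBCC  r3←0x82
3: ✓ MOVLS  r0←0x2a
4: ✓ CMP  NZCV=0010
5: ✓ SUBCS  r1←0x6e
6: · MOVLS
7: · MOVVS
8: ✓ CMP  NZCV=0000
9: ✓ MOVLS  r5←0xf7
10: ✓ ADDLS  r1←0x4e
11: ✓ MOVPL  r1←0x5f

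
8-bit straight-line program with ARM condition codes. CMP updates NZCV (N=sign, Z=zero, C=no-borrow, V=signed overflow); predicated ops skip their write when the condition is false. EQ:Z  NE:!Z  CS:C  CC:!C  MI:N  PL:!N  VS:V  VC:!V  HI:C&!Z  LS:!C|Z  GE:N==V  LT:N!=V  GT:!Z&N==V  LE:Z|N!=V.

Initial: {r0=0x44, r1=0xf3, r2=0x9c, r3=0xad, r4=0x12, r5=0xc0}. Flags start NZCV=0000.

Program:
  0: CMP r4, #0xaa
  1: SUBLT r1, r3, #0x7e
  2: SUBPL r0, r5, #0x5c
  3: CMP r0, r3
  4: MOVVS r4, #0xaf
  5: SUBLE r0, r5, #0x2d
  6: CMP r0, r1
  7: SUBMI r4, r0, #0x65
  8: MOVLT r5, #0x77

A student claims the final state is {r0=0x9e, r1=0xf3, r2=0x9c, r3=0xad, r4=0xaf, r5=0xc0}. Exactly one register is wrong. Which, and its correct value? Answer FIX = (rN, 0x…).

FIX = (r0, 0x64)

[0] flags=0000 → (cmp)
[1] flags=0000 LT?F → skip
[2] flags=0000 PL?T → r0=0x64
[3] flags=1001 → (cmp)
[4] flags=1001 VS?T → r4=0xaf
[5] flags=1001 LE?F → skip
[6] flags=0000 → (cmp)
[7] flags=0000 MI?F → skip
[8] flags=0000 LT?F → skip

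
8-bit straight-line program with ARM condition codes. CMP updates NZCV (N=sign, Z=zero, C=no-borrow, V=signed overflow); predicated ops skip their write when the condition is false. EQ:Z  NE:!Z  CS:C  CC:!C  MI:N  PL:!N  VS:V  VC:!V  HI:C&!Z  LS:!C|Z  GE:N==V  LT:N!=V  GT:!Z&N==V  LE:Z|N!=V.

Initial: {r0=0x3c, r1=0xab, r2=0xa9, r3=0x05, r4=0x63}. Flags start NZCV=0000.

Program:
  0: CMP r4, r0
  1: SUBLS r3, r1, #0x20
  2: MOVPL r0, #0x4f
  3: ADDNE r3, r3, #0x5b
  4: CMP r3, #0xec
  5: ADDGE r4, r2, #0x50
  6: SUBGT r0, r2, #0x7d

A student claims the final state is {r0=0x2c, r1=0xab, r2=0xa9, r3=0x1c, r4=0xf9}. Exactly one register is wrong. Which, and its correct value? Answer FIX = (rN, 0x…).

0: ✓ CMP  NZCV=0010
1: · SUBLS
2: ✓ MOVPL  r0←0x4f
3: ✓ ADDNE  r3←0x60
4: ✓ CMP  NZCV=0000
5: ✓ ADDGE  r4←0xf9
6: ✓ SUBGT  r0←0x2c

FIX = (r3, 0x60)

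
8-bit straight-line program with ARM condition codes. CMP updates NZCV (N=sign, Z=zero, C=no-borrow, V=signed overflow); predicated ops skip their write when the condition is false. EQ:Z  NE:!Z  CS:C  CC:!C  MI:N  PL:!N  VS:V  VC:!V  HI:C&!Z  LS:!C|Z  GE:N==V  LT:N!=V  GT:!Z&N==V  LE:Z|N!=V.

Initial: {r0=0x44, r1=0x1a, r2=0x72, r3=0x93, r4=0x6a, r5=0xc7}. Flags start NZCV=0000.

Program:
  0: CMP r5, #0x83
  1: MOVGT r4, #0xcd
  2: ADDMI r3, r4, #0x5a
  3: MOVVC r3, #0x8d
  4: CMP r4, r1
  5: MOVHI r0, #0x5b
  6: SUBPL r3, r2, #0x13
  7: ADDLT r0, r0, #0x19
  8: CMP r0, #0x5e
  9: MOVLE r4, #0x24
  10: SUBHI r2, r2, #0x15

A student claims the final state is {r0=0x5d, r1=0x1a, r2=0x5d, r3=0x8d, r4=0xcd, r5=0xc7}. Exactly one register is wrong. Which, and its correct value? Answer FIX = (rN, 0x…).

[0] flags=0010 → (cmp)
[1] flags=0010 GT?T → r4=0xcd
[2] flags=0010 MI?F → skip
[3] flags=0010 VC?T → r3=0x8d
[4] flags=1010 → (cmp)
[5] flags=1010 HI?T → r0=0x5b
[6] flags=1010 PL?F → skip
[7] flags=1010 LT?T → r0=0x74
[8] flags=0010 → (cmp)
[9] flags=0010 LE?F → skip
[10] flags=0010 HI?T → r2=0x5d

FIX = (r0, 0x74)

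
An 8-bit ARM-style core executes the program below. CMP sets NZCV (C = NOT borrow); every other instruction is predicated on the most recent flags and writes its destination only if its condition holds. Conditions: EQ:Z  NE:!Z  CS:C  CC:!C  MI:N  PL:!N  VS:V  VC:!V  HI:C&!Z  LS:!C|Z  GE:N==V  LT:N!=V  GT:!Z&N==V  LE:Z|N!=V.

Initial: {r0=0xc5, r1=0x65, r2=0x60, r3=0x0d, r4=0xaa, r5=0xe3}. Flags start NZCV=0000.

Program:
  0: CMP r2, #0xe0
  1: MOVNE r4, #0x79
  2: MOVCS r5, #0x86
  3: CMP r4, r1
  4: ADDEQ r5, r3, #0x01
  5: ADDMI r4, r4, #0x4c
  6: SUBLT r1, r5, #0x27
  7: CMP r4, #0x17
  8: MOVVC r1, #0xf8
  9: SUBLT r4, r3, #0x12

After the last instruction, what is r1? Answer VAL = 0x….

0: ✓ CMP  NZCV=1001
1: ✓ MOVNE  r4←0x79
2: · MOVCS
3: ✓ CMP  NZCV=0010
4: · ADDEQ
5: · ADDMI
6: · SUBLT
7: ✓ CMP  NZCV=0010
8: ✓ MOVVC  r1←0xf8
9: · SUBLT

VAL = 0xf8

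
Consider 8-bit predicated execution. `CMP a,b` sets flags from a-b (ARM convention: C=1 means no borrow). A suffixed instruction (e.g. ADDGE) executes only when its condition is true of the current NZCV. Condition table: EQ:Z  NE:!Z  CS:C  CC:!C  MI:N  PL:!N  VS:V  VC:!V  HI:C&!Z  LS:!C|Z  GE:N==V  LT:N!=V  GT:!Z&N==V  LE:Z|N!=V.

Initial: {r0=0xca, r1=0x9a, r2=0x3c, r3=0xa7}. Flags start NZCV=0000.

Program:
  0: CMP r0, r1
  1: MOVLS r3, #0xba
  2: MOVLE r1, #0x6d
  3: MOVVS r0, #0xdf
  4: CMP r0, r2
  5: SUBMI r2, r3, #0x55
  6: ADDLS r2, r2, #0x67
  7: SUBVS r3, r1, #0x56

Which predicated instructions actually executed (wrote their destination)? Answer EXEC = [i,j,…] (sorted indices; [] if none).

0: ✓ CMP  NZCV=0010
1: · MOVLS
2: · MOVLE
3: · MOVVS
4: ✓ CMP  NZCV=1010
5: ✓ SUBMI  r2←0x52
6: · ADDLS
7: · SUBVS

EXEC = [5]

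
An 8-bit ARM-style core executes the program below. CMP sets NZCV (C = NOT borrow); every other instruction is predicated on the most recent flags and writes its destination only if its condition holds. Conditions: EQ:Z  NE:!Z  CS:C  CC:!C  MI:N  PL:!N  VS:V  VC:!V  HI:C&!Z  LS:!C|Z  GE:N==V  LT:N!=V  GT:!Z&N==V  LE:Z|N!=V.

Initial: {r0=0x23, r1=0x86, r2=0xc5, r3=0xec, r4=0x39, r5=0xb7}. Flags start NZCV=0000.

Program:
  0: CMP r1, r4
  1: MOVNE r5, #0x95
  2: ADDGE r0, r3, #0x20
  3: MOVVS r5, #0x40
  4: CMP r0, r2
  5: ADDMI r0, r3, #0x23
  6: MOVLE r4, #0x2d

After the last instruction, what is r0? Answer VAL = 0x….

VAL = 0x23

[0] flags=0011 → (cmp)
[1] flags=0011 NE?T → r5=0x95
[2] flags=0011 GE?F → skip
[3] flags=0011 VS?T → r5=0x40
[4] flags=0000 → (cmp)
[5] flags=0000 MI?F → skip
[6] flags=0000 LE?F → skip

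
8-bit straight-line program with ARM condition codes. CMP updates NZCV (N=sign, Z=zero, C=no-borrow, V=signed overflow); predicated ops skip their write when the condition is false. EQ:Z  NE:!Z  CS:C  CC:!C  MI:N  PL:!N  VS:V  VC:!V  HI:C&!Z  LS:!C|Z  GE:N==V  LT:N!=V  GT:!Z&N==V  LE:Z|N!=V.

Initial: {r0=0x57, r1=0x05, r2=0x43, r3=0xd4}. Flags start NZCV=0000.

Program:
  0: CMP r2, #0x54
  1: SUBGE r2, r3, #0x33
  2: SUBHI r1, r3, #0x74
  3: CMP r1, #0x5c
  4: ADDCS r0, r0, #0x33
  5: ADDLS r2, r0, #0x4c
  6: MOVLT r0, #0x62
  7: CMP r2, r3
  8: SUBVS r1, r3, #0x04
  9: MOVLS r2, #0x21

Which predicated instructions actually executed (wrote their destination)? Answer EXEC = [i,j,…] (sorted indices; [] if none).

0: ✓ CMP  NZCV=1000
1: · SUBGE
2: · SUBHI
3: ✓ CMP  NZCV=1000
4: · ADDCS
5: ✓ ADDLS  r2←0xa3
6: ✓ MOVLT  r0←0x62
7: ✓ CMP  NZCV=1000
8: · SUBVS
9: ✓ MOVLS  r2←0x21

EXEC = [5,6,9]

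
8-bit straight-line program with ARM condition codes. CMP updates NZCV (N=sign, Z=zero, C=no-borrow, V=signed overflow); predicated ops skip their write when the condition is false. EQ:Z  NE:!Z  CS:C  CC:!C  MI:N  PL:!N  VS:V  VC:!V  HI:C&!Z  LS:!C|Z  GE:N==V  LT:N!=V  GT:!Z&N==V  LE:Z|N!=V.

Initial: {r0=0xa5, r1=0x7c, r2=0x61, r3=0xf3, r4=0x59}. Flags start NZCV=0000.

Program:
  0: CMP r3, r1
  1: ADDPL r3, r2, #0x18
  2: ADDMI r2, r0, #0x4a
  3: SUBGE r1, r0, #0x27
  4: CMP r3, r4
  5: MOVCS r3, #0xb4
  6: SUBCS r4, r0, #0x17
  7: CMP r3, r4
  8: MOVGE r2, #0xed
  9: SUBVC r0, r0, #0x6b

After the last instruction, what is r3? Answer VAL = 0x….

VAL = 0xb4

[0] flags=0011 → (cmp)
[1] flags=0011 PL?T → r3=0x79
[2] flags=0011 MI?F → skip
[3] flags=0011 GE?F → skip
[4] flags=0010 → (cmp)
[5] flags=0010 CS?T → r3=0xb4
[6] flags=0010 CS?T → r4=0x8e
[7] flags=0010 → (cmp)
[8] flags=0010 GE?T → r2=0xed
[9] flags=0010 VC?T → r0=0x3a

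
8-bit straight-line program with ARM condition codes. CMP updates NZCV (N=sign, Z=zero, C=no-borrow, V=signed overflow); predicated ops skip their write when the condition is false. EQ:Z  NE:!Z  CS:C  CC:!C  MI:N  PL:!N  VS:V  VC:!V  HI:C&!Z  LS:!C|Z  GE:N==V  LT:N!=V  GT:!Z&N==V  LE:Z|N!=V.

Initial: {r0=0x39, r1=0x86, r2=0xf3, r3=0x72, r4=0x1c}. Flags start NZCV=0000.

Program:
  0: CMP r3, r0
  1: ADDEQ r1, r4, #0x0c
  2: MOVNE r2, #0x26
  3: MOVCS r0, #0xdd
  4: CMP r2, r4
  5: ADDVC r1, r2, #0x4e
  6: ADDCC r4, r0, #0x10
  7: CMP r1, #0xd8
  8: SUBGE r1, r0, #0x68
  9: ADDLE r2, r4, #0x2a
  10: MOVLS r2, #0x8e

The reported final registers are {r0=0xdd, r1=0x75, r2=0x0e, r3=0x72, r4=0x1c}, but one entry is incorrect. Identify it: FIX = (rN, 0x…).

FIX = (r2, 0x8e)

0: ✓ CMP  NZCV=0010
1: · ADDEQ
2: ✓ MOVNE  r2←0x26
3: ✓ MOVCS  r0←0xdd
4: ✓ CMP  NZCV=0010
5: ✓ ADDVC  r1←0x74
6: · ADDCC
7: ✓ CMP  NZCV=1001
8: ✓ SUBGE  r1←0x75
9: · ADDLE
10: ✓ MOVLS  r2←0x8e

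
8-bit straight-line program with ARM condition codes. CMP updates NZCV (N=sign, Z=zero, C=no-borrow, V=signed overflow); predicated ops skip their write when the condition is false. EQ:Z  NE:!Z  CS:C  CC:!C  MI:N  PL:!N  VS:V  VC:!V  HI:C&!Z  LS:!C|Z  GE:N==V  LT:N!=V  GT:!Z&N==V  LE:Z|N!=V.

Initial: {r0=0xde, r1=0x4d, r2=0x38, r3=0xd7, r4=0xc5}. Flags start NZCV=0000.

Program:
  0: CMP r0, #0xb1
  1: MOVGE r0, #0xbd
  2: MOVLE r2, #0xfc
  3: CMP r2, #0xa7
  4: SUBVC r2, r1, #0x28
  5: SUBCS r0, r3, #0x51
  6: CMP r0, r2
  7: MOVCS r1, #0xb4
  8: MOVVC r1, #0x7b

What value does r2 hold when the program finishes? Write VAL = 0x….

0: ✓ CMP  NZCV=0010
1: ✓ MOVGE  r0←0xbd
2: · MOVLE
3: ✓ CMP  NZCV=1001
4: · SUBVC
5: · SUBCS
6: ✓ CMP  NZCV=1010
7: ✓ MOVCS  r1←0xb4
8: ✓ MOVVC  r1←0x7b

VAL = 0x38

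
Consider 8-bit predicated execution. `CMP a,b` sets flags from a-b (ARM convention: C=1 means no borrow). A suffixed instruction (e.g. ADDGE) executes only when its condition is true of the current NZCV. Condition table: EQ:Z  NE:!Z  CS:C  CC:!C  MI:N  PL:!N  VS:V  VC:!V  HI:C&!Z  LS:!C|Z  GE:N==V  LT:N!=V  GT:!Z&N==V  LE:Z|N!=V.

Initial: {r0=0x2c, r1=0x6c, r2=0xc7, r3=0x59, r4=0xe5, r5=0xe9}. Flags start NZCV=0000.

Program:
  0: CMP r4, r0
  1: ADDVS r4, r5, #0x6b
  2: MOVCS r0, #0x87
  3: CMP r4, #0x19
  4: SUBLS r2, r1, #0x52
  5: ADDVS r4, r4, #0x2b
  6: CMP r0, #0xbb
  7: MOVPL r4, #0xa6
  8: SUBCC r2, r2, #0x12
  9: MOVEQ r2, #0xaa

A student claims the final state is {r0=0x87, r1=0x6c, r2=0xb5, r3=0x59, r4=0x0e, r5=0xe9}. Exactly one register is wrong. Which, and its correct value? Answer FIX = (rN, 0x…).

FIX = (r4, 0xe5)

[0] flags=1010 → (cmp)
[1] flags=1010 VS?F → skip
[2] flags=1010 CS?T → r0=0x87
[3] flags=1010 → (cmp)
[4] flags=1010 LS?F → skip
[5] flags=1010 VS?F → skip
[6] flags=1000 → (cmp)
[7] flags=1000 PL?F → skip
[8] flags=1000 CC?T → r2=0xb5
[9] flags=1000 EQ?F → skip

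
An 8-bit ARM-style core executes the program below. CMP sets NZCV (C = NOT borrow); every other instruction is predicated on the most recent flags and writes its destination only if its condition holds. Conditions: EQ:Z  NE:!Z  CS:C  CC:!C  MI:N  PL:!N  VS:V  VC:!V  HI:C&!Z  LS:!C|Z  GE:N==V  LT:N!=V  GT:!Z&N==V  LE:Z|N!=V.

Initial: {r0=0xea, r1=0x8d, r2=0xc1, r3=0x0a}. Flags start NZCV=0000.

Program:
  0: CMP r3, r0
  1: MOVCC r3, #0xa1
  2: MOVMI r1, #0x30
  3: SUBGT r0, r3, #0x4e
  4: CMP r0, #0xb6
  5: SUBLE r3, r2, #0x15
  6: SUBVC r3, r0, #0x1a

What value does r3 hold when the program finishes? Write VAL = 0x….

VAL = 0xa1

0: ✓ CMP  NZCV=0000
1: ✓ MOVCC  r3←0xa1
2: · MOVMI
3: ✓ SUBGT  r0←0x53
4: ✓ CMP  NZCV=1001
5: · SUBLE
6: · SUBVC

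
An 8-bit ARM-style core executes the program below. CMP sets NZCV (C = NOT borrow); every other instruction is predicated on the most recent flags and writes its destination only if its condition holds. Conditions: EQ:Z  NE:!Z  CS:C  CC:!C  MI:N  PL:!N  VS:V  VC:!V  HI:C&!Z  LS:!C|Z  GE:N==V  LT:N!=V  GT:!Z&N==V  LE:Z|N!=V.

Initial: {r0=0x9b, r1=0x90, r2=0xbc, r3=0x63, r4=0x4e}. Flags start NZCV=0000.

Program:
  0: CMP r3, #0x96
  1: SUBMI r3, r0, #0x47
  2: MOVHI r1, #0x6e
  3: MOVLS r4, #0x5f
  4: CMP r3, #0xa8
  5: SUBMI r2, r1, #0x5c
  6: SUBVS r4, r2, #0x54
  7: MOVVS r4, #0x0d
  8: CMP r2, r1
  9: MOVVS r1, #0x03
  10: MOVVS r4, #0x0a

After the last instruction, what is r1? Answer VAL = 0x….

VAL = 0x03

[0] flags=1001 → (cmp)
[1] flags=1001 MI?T → r3=0x54
[2] flags=1001 HI?F → skip
[3] flags=1001 LS?T → r4=0x5f
[4] flags=1001 → (cmp)
[5] flags=1001 MI?T → r2=0x34
[6] flags=1001 VS?T → r4=0xe0
[7] flags=1001 VS?T → r4=0x0d
[8] flags=1001 → (cmp)
[9] flags=1001 VS?T → r1=0x03
[10] flags=1001 VS?T → r4=0x0a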